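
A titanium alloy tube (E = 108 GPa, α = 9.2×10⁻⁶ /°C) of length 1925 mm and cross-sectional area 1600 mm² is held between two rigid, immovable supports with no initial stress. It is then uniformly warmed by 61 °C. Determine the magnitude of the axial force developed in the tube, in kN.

With zero net strain, σ = E·αΔT = 108 GPa × 9.2×10⁻⁶ × 61 = 60.61 MPa.
P = AEαΔT = 1600 × 108×10³ × 9.2×10⁻⁶ × 61 = 96.98 kN (compressive).

P ≈ 97 kN (compressive)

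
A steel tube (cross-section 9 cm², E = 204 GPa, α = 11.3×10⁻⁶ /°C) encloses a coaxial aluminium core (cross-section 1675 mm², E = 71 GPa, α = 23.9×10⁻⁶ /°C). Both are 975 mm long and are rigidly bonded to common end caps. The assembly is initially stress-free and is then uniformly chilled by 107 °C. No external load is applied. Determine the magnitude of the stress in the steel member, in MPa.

σ ≈ 108 MPa (compressive)

The aluminium has the larger α, so on cooling it would change length more than the steel if both were free. The rigid plates force a common final length, so the aluminium is put into tension and the steel into compression, with equal and opposite forces P (no external load).
Setting the final lengths equal and cancelling L: (α₁ − α₂)ΔT = P/(A₁E₁) + P/(A₂E₂).
|α₁ − α₂|·ΔT = 12.6×10⁻⁶ × 107 = 0.001348.
1/(A₁E₁) + 1/(A₂E₂) = 1/(900×204×10³) + 1/(1675×71×10³) = 1.386×10⁻⁸ N⁻¹.
P = 0.001348 / 1.386×10⁻⁸ = 97310 N = 97.31 kN.
σ_{steel} = P/A₁ = 97310/900 = 108.1 MPa, compressive.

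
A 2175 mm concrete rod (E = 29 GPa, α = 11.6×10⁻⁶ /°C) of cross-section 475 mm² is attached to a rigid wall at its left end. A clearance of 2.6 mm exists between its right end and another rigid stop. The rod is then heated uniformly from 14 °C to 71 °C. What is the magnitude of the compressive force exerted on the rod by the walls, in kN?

P ≈ 0 kN

Unrestrained expansion: δ_free = αΔT L = 11.6×10⁻⁶ × 57 × 2175 = 1.438 mm.
This is smaller than the 2.6 mm clearance, so the rod expands freely without reaching the stop — the stress is zero.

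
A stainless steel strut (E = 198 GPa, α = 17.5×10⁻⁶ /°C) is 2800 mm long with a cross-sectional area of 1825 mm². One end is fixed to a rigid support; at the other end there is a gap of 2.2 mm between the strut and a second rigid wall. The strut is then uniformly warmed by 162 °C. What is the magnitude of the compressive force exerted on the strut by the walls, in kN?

If the wall were absent the strut would grow by αΔT L = 17.5×10⁻⁶ × 162 × 2800 = 7.938 mm.
After closing the 2.2 mm clearance, 7.938 − 2.2 = 5.738 mm of expansion remains to be suppressed by the wall.
That suppressed elongation corresponds to σ = E·Δ/L = 198×10³ × 5.738/2800 = 405.8 MPa.
P = σA = 405.8 × 1825 = 740.5 kN.

P ≈ 741 kN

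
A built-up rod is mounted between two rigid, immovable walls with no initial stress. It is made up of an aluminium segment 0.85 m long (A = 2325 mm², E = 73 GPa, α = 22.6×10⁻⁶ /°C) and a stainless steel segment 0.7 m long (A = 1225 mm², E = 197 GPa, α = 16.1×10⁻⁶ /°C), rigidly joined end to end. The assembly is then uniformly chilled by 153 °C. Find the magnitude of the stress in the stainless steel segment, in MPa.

With the walls removed the bar would change length by δ_free = Σ αᵢΔT Lᵢ = 22.6×10⁻⁶×153×850 + 16.1×10⁻⁶×153×700 = 4.663 mm.
Since the ends are fixed, an axial force P builds up, equal in every segment, with P · Σ Lᵢ/(AᵢEᵢ) = δ_free.
The series flexibility is Σ Lᵢ/(AᵢEᵢ) = 850/(2325×73×10³) + 700/(1225×197×10³) = 7.909×10⁻⁶ mm/N.
So P = 4.663 / 7.909×10⁻⁶ = 589.7 kN, tensile.
σ_{stainless steel} = P / A = 589700 / 1225 = 481.4 MPa.

σ ≈ 481 MPa (tensile)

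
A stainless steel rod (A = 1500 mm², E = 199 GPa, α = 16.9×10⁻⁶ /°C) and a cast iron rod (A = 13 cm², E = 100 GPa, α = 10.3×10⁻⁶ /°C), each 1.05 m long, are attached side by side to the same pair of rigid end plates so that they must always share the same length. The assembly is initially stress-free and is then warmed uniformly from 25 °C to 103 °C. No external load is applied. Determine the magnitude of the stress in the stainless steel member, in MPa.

Both members must finish at the same length. With the larger α, the stainless steel tends to over-expand; the plates restrain it, putting the stainless steel in compression and the cast iron in tension. With no external load the two internal forces are equal and opposite, magnitude P.
Compatibility of the two members (thermal + elastic change equal): (α₁ − α₂)ΔT = P·[1/(A₁E₁) + 1/(A₂E₂)].
|α₁ − α₂|·ΔT = 6.6×10⁻⁶ × 78 = 0.0005148.
1/(A₁E₁) + 1/(A₂E₂) = 1/(1500×199×10³) + 1/(1300×100×10³) = 1.104×10⁻⁸ N⁻¹.
P = 0.0005148 / 1.104×10⁻⁸ = 46620 N = 46.62 kN.
σ_{stainless steel} = P/A₁ = 46620/1500 = 31.08 MPa, compressive.

σ ≈ 31.1 MPa (compressive)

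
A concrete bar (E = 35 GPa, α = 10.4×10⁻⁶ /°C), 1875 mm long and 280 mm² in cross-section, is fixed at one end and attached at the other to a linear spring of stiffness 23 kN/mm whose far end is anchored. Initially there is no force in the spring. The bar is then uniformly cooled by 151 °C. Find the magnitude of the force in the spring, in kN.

The unrestrained thermal change is αΔT L = 10.4×10⁻⁶ × 151 × 1875 = 2.945 mm.
Let P be the tensile force in the spring. The bar extends elastically by PL/(AE) and the spring stretches by P/k; together these equal δ_free.
P [ L/(AE) + 1/k ] = δ_free → P [ 1875/(280×35×10³) + 1/(23×10³) ] = 2.945.
P = 2.945 / 0.0002348 = 12540 N.

P ≈ 12.5 kN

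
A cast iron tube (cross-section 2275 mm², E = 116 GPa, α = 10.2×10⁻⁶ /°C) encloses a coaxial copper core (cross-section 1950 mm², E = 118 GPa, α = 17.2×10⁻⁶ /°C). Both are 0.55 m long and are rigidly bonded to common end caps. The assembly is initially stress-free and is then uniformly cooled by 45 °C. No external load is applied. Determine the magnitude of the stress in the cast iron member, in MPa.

Both members must finish at the same length. With the larger α, the copper tends to over-contract; the plates restrain it, putting the copper in tension and the cast iron in compression. With no external load the two internal forces are equal and opposite, magnitude P.
Setting the final lengths equal and cancelling L: (α₁ − α₂)ΔT = P/(A₁E₁) + P/(A₂E₂).
|α₁ − α₂|·ΔT = 7×10⁻⁶ × 45 = 0.000315.
1/(A₁E₁) + 1/(A₂E₂) = 1/(2275×116×10³) + 1/(1950×118×10³) = 8.135×10⁻⁹ N⁻¹.
P = 0.000315 / 8.135×10⁻⁹ = 38720 N = 38.72 kN.
σ_{cast iron} = P/A₁ = 38720/2275 = 17.02 MPa, compressive.

σ ≈ 17 MPa (compressive)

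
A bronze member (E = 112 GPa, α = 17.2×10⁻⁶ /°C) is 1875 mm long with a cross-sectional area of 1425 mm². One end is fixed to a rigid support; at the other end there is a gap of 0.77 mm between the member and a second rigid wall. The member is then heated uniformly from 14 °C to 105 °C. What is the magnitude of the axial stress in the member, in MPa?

Free thermal elongation = αΔT L = 17.2×10⁻⁶ × 91 × 1875 = 2.935 mm.
The gap closes (δ_free > 0.77 mm) and the wall then resists a further 2.935 − 0.77 = 2.165 mm of expansion.
So σ = E(δ_free − g)/L = 112×10³ × 2.165/1875 = 129.3 MPa.

σ ≈ 129 MPa (compressive)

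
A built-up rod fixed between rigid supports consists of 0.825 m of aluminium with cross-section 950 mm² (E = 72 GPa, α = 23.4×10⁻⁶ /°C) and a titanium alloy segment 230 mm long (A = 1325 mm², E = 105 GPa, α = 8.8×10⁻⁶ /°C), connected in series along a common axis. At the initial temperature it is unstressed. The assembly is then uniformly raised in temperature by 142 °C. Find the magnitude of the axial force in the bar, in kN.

P ≈ 221 kN (compressive)

If the supports were absent, the total length change would be Σ αᵢΔT Lᵢ = 23.4×10⁻⁶×142×825 + 8.8×10⁻⁶×142×230 = 3.029 mm.
The rigid supports impose zero overall length change; the single axial force P common to all segments must satisfy P Σ Lᵢ/(AᵢEᵢ) = δ_free.
The series flexibility is Σ Lᵢ/(AᵢEᵢ) = 825/(950×72×10³) + 230/(1325×105×10³) = 1.371×10⁻⁵ mm/N.
Hence P = δ_free / Σ(L/AE) = 3.029/1.371×10⁻⁵ = 220.8 kN (compressive).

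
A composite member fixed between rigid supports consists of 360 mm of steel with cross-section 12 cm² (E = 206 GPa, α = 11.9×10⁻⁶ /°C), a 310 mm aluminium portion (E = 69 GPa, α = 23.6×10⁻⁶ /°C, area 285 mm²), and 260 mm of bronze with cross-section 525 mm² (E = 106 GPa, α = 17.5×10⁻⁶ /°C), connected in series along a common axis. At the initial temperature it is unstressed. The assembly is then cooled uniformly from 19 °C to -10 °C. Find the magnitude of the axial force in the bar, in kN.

P ≈ 21.4 kN (tensile)

If the supports were absent, the total length change would be Σ αᵢΔT Lᵢ = 11.9×10⁻⁶×29×360 + 23.6×10⁻⁶×29×310 + 17.5×10⁻⁶×29×260 = 0.4683 mm.
The walls prevent any net length change, so an axial force P (same in every segment) develops. Compatibility: P · Σ Lᵢ/(AᵢEᵢ) = δ_free.
The series flexibility is Σ Lᵢ/(AᵢEᵢ) = 360/(1200×206×10³) + 310/(285×69×10³) + 260/(525×106×10³) = 2.189×10⁻⁵ mm/N.
So P = 0.4683 / 2.189×10⁻⁵ = 21.39 kN, tensile.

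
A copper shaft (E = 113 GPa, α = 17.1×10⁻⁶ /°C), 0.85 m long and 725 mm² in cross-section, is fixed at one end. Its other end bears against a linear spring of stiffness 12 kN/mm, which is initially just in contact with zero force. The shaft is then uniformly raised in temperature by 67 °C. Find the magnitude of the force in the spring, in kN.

P ≈ 10.4 kN

The unrestrained thermal change is αΔT L = 17.1×10⁻⁶ × 67 × 850 = 0.9738 mm.
Let P be the compressive force at the spring. The shaft shortens elastically by PL/(AE) and the spring compresses by P/k; together these equal δ_free.
P [ L/(AE) + 1/k ] = δ_free → P [ 850/(725×113×10³) + 1/(12×10³) ] = 0.9738.
P = 0.9738 / 9.371×10⁻⁵ = 10390 N.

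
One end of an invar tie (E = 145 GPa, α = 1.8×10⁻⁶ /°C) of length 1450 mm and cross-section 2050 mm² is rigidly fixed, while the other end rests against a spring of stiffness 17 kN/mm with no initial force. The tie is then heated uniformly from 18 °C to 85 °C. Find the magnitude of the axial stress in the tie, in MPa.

The unrestrained thermal change is αΔT L = 1.8×10⁻⁶ × 67 × 1450 = 0.1749 mm.
Let P be the compressive force at the spring. The tie shortens elastically by PL/(AE) and the spring compresses by P/k; together these equal δ_free.
So P = δ_free / [L/(AE) + 1/k] = 0.1749 / [ 1450/(2050×145×10³) + 1/(17×10³) ].
P = 0.1749 / 6.37×10⁻⁵ = 2745 N.
σ = P/A = 2745/2050 = 1.339 MPa.

σ ≈ 1.34 MPa (compressive)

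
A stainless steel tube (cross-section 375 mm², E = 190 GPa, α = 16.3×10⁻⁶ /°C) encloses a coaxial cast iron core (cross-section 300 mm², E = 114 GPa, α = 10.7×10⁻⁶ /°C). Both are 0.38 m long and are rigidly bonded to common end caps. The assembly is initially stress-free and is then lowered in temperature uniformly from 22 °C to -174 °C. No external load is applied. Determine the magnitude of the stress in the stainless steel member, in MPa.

σ ≈ 67.6 MPa (tensile)

Equilibrium of a rigid end plate with no external load gives equal and opposite internal forces ±P in the two members. Since α_{stainless steel} > α_{cast iron}, cooling drives the stainless steel into tension and the cast iron into compression.
Equating the net (thermal + elastic) strains gives |α₁ − α₂|·ΔT = P·[1/(A₁E₁) + 1/(A₂E₂)].
|α₁ − α₂|·ΔT = 5.6×10⁻⁶ × 196 = 0.001098.
1/(A₁E₁) + 1/(A₂E₂) = 1/(375×190×10³) + 1/(300×114×10³) = 4.327×10⁻⁸ N⁻¹.
P = 0.001098 / 4.327×10⁻⁸ = 25360 N = 25.36 kN.
σ_{stainless steel} = P/A₁ = 25360/375 = 67.64 MPa, tensile.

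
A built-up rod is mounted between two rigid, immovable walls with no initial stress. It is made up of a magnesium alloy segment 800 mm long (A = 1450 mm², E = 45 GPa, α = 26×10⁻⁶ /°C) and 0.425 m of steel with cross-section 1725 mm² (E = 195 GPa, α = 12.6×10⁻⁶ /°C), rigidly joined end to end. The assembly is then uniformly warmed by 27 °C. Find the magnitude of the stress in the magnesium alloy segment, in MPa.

With the walls removed the bar would change length by δ_free = Σ αᵢΔT Lᵢ = 26×10⁻⁶×27×800 + 12.6×10⁻⁶×27×425 = 0.7062 mm.
The walls prevent any net length change, so an axial force P (same in every segment) develops. Compatibility: P · Σ Lᵢ/(AᵢEᵢ) = δ_free.
The series flexibility is Σ Lᵢ/(AᵢEᵢ) = 800/(1450×45×10³) + 425/(1725×195×10³) = 1.352×10⁻⁵ mm/N.
P = 0.7062 / 1.352×10⁻⁵ = 52220 N = 52.22 kN, compressive.
σ_{magnesium alloy} = P / A = 52220 / 1450 = 36.01 MPa.

σ ≈ 36 MPa (compressive)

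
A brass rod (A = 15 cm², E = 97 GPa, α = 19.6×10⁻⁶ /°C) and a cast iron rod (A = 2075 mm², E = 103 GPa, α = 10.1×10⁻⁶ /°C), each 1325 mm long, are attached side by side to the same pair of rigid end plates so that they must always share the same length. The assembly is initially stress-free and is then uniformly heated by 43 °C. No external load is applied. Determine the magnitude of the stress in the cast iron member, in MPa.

Both members must finish at the same length. With the larger α, the brass tends to over-expand; the plates restrain it, putting the brass in compression and the cast iron in tension. With no external load the two internal forces are equal and opposite, magnitude P.
Compatibility of the two members (thermal + elastic change equal): (α₁ − α₂)ΔT = P·[1/(A₁E₁) + 1/(A₂E₂)].
|α₁ − α₂|·ΔT = 9.5×10⁻⁶ × 43 = 0.0004085.
1/(A₁E₁) + 1/(A₂E₂) = 1/(1500×97×10³) + 1/(2075×103×10³) = 1.155×10⁻⁸ N⁻¹.
So P = 0.0004085 / 1.155×10⁻⁸ = 35.36 kN.
σ_{cast iron} = P/A₂ = 35360/2075 = 17.04 MPa, tensile.

σ ≈ 17 MPa (tensile)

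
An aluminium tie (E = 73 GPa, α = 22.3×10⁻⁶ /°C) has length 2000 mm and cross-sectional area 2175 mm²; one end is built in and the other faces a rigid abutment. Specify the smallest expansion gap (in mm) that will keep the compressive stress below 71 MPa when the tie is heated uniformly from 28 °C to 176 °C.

g ≈ 4.66 mm

With no wall the tie would lengthen by αΔT L = 22.3×10⁻⁶ × 148 × 2000 = 6.601 mm.
At the allowable stress the elastic shortening the wall may impose is σL/E = 71 × 2000 / (73×10³) = 1.945 mm.
The gap must absorb the remainder: g_min = 6.601 − 1.945 = 4.656 mm.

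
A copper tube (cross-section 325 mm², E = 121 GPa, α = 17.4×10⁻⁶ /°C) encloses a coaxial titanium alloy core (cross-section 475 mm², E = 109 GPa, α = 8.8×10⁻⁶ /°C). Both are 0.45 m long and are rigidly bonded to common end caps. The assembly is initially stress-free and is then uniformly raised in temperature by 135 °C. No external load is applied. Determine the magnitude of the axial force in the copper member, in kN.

P ≈ 25.9 kN (compressive in the copper)

The copper has the larger α, so on heating it would change length more than the titanium alloy if both were free. The rigid plates force a common final length, so the copper is put into compression and the titanium alloy into tension, with equal and opposite forces P (no external load).
Compatibility of the two members (thermal + elastic change equal): (α₁ − α₂)ΔT = P·[1/(A₁E₁) + 1/(A₂E₂)].
|α₁ − α₂|·ΔT = 8.6×10⁻⁶ × 135 = 0.001161.
1/(A₁E₁) + 1/(A₂E₂) = 1/(325×121×10³) + 1/(475×109×10³) = 4.474×10⁻⁸ N⁻¹.
So P = 0.001161 / 4.474×10⁻⁸ = 25.95 kN.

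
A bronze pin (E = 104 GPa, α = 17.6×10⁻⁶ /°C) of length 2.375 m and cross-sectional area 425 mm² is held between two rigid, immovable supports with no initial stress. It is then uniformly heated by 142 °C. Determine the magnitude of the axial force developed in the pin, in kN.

P ≈ 110 kN (compressive)

The ends cannot move, so σ = EαΔT = 104×10³ × 17.6×10⁻⁶ × 142 = 259.9 MPa.
P = AEαΔT = 425 × 104×10³ × 17.6×10⁻⁶ × 142 = 110.5 kN (compressive).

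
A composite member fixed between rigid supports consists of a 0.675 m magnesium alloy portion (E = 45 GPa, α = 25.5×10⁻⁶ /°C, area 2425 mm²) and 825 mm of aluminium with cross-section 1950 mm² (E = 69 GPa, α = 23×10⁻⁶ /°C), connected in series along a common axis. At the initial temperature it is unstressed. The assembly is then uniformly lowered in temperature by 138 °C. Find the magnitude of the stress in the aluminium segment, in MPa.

σ ≈ 208 MPa (tensile)

Free thermal contraction of the whole bar: Σ αᵢΔT Lᵢ = 25.5×10⁻⁶×138×675 + 23×10⁻⁶×138×825 = 4.994 mm.
Since the ends are fixed, an axial force P builds up, equal in every segment, with P · Σ Lᵢ/(AᵢEᵢ) = δ_free.
The series flexibility is Σ Lᵢ/(AᵢEᵢ) = 675/(2425×45×10³) + 825/(1950×69×10³) = 1.232×10⁻⁵ mm/N.
So P = 4.994 / 1.232×10⁻⁵ = 405.4 kN, tensile.
σ_{aluminium} = P / A = 405400 / 1950 = 207.9 MPa.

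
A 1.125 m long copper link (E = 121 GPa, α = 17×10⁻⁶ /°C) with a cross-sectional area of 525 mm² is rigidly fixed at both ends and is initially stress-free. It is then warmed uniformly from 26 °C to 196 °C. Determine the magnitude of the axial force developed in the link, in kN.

The ends cannot move, so σ = EαΔT = 121×10³ × 17×10⁻⁶ × 170 = 349.7 MPa.
Then P = σA = 349.7 × 525 mm² = 183.6 kN, compressive.

P ≈ 184 kN (compressive)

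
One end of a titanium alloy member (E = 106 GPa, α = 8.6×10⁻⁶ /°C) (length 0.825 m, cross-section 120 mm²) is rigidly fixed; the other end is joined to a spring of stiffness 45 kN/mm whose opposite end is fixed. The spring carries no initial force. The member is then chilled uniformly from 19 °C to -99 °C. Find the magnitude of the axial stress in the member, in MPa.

σ ≈ 80.1 MPa (tensile)

If the spring were absent the member would shorten by αΔT L = 8.6×10⁻⁶ × 118 × 825 = 0.8372 mm.
With a force P in the spring, the elastic change of the member is PL/(AE) and that of the spring is P/k; compatibility requires their sum to equal δ_free.
So P = δ_free / [L/(AE) + 1/k] = 0.8372 / [ 825/(120×106×10³) + 1/(45×10³) ].
P = 0.8372 / 8.708×10⁻⁵ = 9614 N.
σ = P/A = 9614/120 = 80.12 MPa.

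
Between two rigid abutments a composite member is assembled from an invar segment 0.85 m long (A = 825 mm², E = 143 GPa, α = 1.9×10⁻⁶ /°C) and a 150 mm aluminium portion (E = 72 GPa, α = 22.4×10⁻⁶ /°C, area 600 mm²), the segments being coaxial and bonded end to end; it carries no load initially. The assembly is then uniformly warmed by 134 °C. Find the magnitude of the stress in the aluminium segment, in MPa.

Free thermal expansion of the whole bar: Σ αᵢΔT Lᵢ = 1.9×10⁻⁶×134×850 + 22.4×10⁻⁶×134×150 = 0.6666 mm.
The walls prevent any net length change, so an axial force P (same in every segment) develops. Compatibility: P · Σ Lᵢ/(AᵢEᵢ) = δ_free.
Σ Lᵢ/(AᵢEᵢ) = 850/(825×143×10³) + 150/(600×72×10³) = 1.068×10⁻⁵ mm/N.
P = 0.6666 / 1.068×10⁻⁵ = 62440 N = 62.44 kN, compressive.
σ_{aluminium} = P / A = 62440 / 600 = 104.1 MPa.

σ ≈ 104 MPa (compressive)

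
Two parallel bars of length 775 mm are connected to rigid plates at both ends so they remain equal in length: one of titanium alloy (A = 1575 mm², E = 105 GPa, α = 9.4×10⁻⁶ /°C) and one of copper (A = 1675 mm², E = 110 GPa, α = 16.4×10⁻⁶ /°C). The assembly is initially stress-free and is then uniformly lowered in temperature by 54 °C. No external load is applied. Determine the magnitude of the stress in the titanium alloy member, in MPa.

σ ≈ 20.9 MPa (compressive)

Both members must finish at the same length. With the larger α, the copper tends to over-contract; the plates restrain it, putting the copper in tension and the titanium alloy in compression. With no external load the two internal forces are equal and opposite, magnitude P.
Compatibility of the two members (thermal + elastic change equal): (α₁ − α₂)ΔT = P·[1/(A₁E₁) + 1/(A₂E₂)].
|α₁ − α₂|·ΔT = 7×10⁻⁶ × 54 = 0.000378.
1/(A₁E₁) + 1/(A₂E₂) = 1/(1575×105×10³) + 1/(1675×110×10³) = 1.147×10⁻⁸ N⁻¹.
P = 0.000378 / 1.147×10⁻⁸ = 32940 N = 32.94 kN.
σ_{titanium alloy} = P/A₁ = 32940/1575 = 20.92 MPa, compressive.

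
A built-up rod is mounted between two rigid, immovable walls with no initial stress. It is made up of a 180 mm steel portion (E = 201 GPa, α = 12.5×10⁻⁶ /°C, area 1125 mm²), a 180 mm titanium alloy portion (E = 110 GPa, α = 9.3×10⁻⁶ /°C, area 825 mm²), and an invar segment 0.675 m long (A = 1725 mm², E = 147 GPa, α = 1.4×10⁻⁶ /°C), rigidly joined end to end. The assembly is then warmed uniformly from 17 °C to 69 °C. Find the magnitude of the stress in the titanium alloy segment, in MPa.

σ ≈ 56.4 MPa (compressive)

Free thermal expansion of the whole bar: Σ αᵢΔT Lᵢ = 12.5×10⁻⁶×52×180 + 9.3×10⁻⁶×52×180 + 1.4×10⁻⁶×52×675 = 0.2532 mm.
The walls prevent any net length change, so an axial force P (same in every segment) develops. Compatibility: P · Σ Lᵢ/(AᵢEᵢ) = δ_free.
Σ Lᵢ/(AᵢEᵢ) = 180/(1125×201×10³) + 180/(825×110×10³) + 675/(1725×147×10³) = 5.441×10⁻⁶ mm/N.
Hence P = δ_free / Σ(L/AE) = 0.2532/5.441×10⁻⁶ = 46.53 kN (compressive).
σ_{titanium alloy} = P / A = 46530 / 825 = 56.4 MPa.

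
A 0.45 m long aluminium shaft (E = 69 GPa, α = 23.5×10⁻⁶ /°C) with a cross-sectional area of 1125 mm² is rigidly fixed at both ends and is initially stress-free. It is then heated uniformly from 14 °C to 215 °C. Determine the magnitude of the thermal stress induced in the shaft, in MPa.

σ ≈ 326 MPa (compressive)

The supports are rigid, so the total axial strain is zero. The restrained thermal strain is ε = αΔT = 23.5×10⁻⁶ × 201 = 4723.5×10⁻⁶.
Hence σ = E·αΔT = 69×10³ × 4723.5×10⁻⁶ = 325.9 MPa, compressive.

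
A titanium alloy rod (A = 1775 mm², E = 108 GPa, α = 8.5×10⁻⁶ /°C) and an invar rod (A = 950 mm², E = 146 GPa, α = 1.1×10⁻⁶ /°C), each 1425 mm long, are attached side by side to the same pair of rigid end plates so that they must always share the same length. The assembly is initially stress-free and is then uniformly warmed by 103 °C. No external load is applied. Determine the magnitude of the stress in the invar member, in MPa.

σ ≈ 64.6 MPa (tensile)

Equilibrium of a rigid end plate with no external load gives equal and opposite internal forces ±P in the two members. Since α_{titanium alloy} > α_{invar}, heating drives the titanium alloy into compression and the invar into tension.
Compatibility of the two members (thermal + elastic change equal): (α₁ − α₂)ΔT = P·[1/(A₁E₁) + 1/(A₂E₂)].
|α₁ − α₂|·ΔT = 7.4×10⁻⁶ × 103 = 0.0007622.
1/(A₁E₁) + 1/(A₂E₂) = 1/(1775×108×10³) + 1/(950×146×10³) = 1.243×10⁻⁸ N⁻¹.
So P = 0.0007622 / 1.243×10⁻⁸ = 61.34 kN.
σ_{invar} = P/A₂ = 61340/950 = 64.57 MPa, tensile.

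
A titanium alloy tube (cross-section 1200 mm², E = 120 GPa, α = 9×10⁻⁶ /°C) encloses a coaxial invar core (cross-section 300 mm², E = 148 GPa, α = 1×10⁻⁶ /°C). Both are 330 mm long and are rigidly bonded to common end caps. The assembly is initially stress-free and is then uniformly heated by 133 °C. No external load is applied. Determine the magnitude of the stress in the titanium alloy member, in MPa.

The titanium alloy has the larger α, so on heating it would change length more than the invar if both were free. The rigid plates force a common final length, so the titanium alloy is put into compression and the invar into tension, with equal and opposite forces P (no external load).
Equating the net (thermal + elastic) strains gives |α₁ − α₂|·ΔT = P·[1/(A₁E₁) + 1/(A₂E₂)].
|α₁ − α₂|·ΔT = 8×10⁻⁶ × 133 = 0.001064.
1/(A₁E₁) + 1/(A₂E₂) = 1/(1200×120×10³) + 1/(300×148×10³) = 2.947×10⁻⁸ N⁻¹.
So P = 0.001064 / 2.947×10⁻⁸ = 36.11 kN.
σ_{titanium alloy} = P/A₁ = 36110/1200 = 30.09 MPa, compressive.

σ ≈ 30.1 MPa (compressive)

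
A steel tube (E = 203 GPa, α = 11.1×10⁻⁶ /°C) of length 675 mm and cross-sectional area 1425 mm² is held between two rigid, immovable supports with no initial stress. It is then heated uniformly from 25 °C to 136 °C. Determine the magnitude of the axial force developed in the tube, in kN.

With zero net strain, σ = E·αΔT = 203 GPa × 11.1×10⁻⁶ × 111 = 250.1 MPa.
Axial force P = σA = 250.1 × 1425 = 356400 N = 356.4 kN, compressive.

P ≈ 356 kN (compressive)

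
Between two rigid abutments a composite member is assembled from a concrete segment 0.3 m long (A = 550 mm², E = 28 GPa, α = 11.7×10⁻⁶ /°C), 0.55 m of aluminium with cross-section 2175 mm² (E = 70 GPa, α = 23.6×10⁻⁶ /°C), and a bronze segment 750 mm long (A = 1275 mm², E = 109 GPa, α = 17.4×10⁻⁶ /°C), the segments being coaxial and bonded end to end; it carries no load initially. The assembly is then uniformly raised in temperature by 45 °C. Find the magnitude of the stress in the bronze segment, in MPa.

σ ≈ 36.6 MPa (compressive)

With the walls removed the bar would change length by δ_free = Σ αᵢΔT Lᵢ = 11.7×10⁻⁶×45×300 + 23.6×10⁻⁶×45×550 + 17.4×10⁻⁶×45×750 = 1.329 mm.
Since the ends are fixed, an axial force P builds up, equal in every segment, with P · Σ Lᵢ/(AᵢEᵢ) = δ_free.
The series flexibility is Σ Lᵢ/(AᵢEᵢ) = 300/(550×28×10³) + 550/(2175×70×10³) + 750/(1275×109×10³) = 2.849×10⁻⁵ mm/N.
P = 1.329 / 2.849×10⁻⁵ = 46660 N = 46.66 kN, compressive.
σ_{bronze} = P / A = 46660 / 1275 = 36.6 MPa.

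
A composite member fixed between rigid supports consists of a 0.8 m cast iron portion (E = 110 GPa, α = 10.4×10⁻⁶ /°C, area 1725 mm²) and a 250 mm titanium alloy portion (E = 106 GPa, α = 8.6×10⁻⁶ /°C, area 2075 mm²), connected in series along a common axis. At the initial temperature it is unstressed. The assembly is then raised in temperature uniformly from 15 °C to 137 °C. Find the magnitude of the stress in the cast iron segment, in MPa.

σ ≈ 138 MPa (compressive)

Free thermal expansion of the whole bar: Σ αᵢΔT Lᵢ = 10.4×10⁻⁶×122×800 + 8.6×10⁻⁶×122×250 = 1.277 mm.
Since the ends are fixed, an axial force P builds up, equal in every segment, with P · Σ Lᵢ/(AᵢEᵢ) = δ_free.
The series flexibility is Σ Lᵢ/(AᵢEᵢ) = 800/(1725×110×10³) + 250/(2075×106×10³) = 5.353×10⁻⁶ mm/N.
P = 1.277 / 5.353×10⁻⁶ = 238600 N = 238.6 kN, compressive.
σ_{cast iron} = P / A = 238600 / 1725 = 138.3 MPa.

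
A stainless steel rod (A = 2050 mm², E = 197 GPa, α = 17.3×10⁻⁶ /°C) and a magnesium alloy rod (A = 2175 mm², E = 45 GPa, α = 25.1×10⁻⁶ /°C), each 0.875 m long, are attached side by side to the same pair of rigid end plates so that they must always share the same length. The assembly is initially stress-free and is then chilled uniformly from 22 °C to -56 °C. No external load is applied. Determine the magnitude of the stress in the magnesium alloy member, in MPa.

σ ≈ 22 MPa (tensile)

Equilibrium of a rigid end plate with no external load gives equal and opposite internal forces ±P in the two members. Since α_{magnesium alloy} > α_{stainless steel}, cooling drives the magnesium alloy into tension and the stainless steel into compression.
Compatibility of the two members (thermal + elastic change equal): (α₁ − α₂)ΔT = P·[1/(A₁E₁) + 1/(A₂E₂)].
|α₁ − α₂|·ΔT = 7.8×10⁻⁶ × 78 = 0.0006084.
1/(A₁E₁) + 1/(A₂E₂) = 1/(2050×197×10³) + 1/(2175×45×10³) = 1.269×10⁻⁸ N⁻¹.
So P = 0.0006084 / 1.269×10⁻⁸ = 47.93 kN.
σ_{magnesium alloy} = P/A₂ = 47930/2175 = 22.04 MPa, tensile.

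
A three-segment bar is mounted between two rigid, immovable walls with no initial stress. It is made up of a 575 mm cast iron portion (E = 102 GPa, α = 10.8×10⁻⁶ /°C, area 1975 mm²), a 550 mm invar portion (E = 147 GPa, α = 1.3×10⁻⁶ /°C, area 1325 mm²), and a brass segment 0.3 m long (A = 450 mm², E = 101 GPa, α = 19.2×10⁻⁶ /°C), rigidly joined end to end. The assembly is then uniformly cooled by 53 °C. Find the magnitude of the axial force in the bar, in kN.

P ≈ 54.8 kN (tensile)

Free thermal contraction of the whole bar: Σ αᵢΔT Lᵢ = 10.8×10⁻⁶×53×575 + 1.3×10⁻⁶×53×550 + 19.2×10⁻⁶×53×300 = 0.6723 mm.
The rigid supports impose zero overall length change; the single axial force P common to all segments must satisfy P Σ Lᵢ/(AᵢEᵢ) = δ_free.
The series flexibility is Σ Lᵢ/(AᵢEᵢ) = 575/(1975×102×10³) + 550/(1325×147×10³) + 300/(450×101×10³) = 1.228×10⁻⁵ mm/N.
So P = 0.6723 / 1.228×10⁻⁵ = 54.75 kN, tensile.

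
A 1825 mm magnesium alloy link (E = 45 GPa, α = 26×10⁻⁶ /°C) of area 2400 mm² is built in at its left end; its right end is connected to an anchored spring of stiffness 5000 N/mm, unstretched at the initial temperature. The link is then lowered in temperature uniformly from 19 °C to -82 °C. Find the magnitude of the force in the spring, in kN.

Free thermal contraction: δ_free = αΔT L = 26×10⁻⁶ × 101 × 1825 = 4.792 mm.
Let P be the tensile force in the spring. The link extends elastically by PL/(AE) and the spring stretches by P/k; together these equal δ_free.
P [ L/(AE) + 1/k ] = δ_free → P [ 1825/(2400×45×10³) + 1/(5000) ] = 4.792.
P = 4.792 / 0.0002169 = 22100 N.

P ≈ 22.1 kN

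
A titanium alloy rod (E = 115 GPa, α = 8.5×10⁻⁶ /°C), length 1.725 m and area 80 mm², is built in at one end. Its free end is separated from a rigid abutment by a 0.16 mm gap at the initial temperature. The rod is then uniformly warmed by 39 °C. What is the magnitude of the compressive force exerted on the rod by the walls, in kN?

P ≈ 2.2 kN

Unrestrained expansion: δ_free = αΔT L = 8.5×10⁻⁶ × 39 × 1725 = 0.5718 mm.
The gap closes (δ_free > 0.16 mm) and the wall then resists a further 0.5718 − 0.16 = 0.4118 mm of expansion.
So σ = E(δ_free − g)/L = 115×10³ × 0.4118/1725 = 27.46 MPa.
Force on the wall = σA = 27.46 × 80 mm² = 2.196 kN.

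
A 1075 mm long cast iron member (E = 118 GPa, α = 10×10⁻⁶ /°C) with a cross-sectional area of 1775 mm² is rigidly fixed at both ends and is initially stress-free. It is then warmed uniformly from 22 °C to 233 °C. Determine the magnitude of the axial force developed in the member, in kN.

Full restraint means ε = 0, so the stress is σ = EαΔT = 118×10³ × 10×10⁻⁶ × 211 = 249 MPa.
Then P = σA = 249 × 1775 mm² = 441.9 kN, compressive.

P ≈ 442 kN (compressive)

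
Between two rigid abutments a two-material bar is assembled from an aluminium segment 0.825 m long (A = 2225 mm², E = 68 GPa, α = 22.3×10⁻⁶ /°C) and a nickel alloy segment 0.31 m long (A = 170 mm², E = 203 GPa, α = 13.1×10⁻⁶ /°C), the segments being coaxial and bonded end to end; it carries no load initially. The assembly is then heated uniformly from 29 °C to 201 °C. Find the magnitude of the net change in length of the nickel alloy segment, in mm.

|ΔL| ≈ 1.71 mm

With the walls removed the bar would change length by δ_free = Σ αᵢΔT Lᵢ = 22.3×10⁻⁶×172×825 + 13.1×10⁻⁶×172×310 = 3.863 mm.
The rigid supports impose zero overall length change; the single axial force P common to all segments must satisfy P Σ Lᵢ/(AᵢEᵢ) = δ_free.
Σ Lᵢ/(AᵢEᵢ) = 825/(2225×68×10³) + 310/(170×203×10³) = 1.444×10⁻⁵ mm/N.
P = 3.863 / 1.444×10⁻⁵ = 267600 N = 267.6 kN, compressive.
For the nickel alloy segment, free thermal change = 13.1×10⁻⁶×172×310 = 0.6985 mm and elastic change from P = 267600×310/(170×203×10³) = 2.404 mm; these oppose, so the net change is 1.71 mm (segment shortens).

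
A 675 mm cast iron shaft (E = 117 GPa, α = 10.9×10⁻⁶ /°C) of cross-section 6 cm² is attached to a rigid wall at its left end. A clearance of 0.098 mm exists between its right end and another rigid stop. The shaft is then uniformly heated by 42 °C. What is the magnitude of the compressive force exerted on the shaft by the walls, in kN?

P ≈ 21.9 kN

Unrestrained expansion: δ_free = αΔT L = 10.9×10⁻⁶ × 42 × 675 = 0.309 mm.
After closing the 0.098 mm clearance, 0.309 − 0.098 = 0.211 mm of expansion remains to be suppressed by the wall.
So σ = E(δ_free − g)/L = 117×10³ × 0.211/675 = 36.58 MPa.
P = σA = 36.58 × 600 = 21.95 kN.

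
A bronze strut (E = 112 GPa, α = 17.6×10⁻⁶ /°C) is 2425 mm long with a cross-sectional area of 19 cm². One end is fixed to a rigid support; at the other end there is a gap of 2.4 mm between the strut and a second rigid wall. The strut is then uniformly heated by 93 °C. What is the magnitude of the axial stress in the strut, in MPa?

σ ≈ 72.5 MPa (compressive)

If the wall were absent the strut would grow by αΔT L = 17.6×10⁻⁶ × 93 × 2425 = 3.969 mm.
This exceeds the 2.4 mm gap, so the wall pushes back. The portion of expansion that must be recovered elastically is δ_free − gap = 3.969 − 2.4 = 1.569 mm.
That suppressed elongation corresponds to σ = E·Δ/L = 112×10³ × 1.569/2425 = 72.48 MPa.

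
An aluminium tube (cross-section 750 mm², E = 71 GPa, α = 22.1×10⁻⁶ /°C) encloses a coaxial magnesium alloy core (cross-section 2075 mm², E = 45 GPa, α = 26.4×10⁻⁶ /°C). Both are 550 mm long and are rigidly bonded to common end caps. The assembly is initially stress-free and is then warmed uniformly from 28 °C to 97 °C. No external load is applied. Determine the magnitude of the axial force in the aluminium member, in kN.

Equilibrium of a rigid end plate with no external load gives equal and opposite internal forces ±P in the two members. Since α_{magnesium alloy} > α_{aluminium}, heating drives the magnesium alloy into compression and the aluminium into tension.
Setting the final lengths equal and cancelling L: (α₁ − α₂)ΔT = P/(A₁E₁) + P/(A₂E₂).
|α₁ − α₂|·ΔT = 4.3×10⁻⁶ × 69 = 0.0002967.
1/(A₁E₁) + 1/(A₂E₂) = 1/(750×71×10³) + 1/(2075×45×10³) = 2.949×10⁻⁸ N⁻¹.
So P = 0.0002967 / 2.949×10⁻⁸ = 10.06 kN.

P ≈ 10.1 kN (tensile in the aluminium)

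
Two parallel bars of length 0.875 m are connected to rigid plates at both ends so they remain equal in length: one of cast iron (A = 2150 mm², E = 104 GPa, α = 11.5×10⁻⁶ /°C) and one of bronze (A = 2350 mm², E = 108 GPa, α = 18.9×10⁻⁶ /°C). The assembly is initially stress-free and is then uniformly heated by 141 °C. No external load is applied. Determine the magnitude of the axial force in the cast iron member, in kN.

P ≈ 124 kN (tensile in the cast iron)

The bronze has the larger α, so on heating it would change length more than the cast iron if both were free. The rigid plates force a common final length, so the bronze is put into compression and the cast iron into tension, with equal and opposite forces P (no external load).
Setting the final lengths equal and cancelling L: (α₁ − α₂)ΔT = P/(A₁E₁) + P/(A₂E₂).
|α₁ − α₂|·ΔT = 7.4×10⁻⁶ × 141 = 0.001043.
1/(A₁E₁) + 1/(A₂E₂) = 1/(2150×104×10³) + 1/(2350×108×10³) = 8.412×10⁻⁹ N⁻¹.
P = 0.001043 / 8.412×10⁻⁹ = 124000 N = 124 kN.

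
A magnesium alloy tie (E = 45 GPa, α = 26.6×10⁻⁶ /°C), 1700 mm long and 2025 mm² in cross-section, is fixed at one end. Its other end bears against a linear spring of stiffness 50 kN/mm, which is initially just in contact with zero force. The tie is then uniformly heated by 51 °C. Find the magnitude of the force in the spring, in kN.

The unrestrained thermal change is αΔT L = 26.6×10⁻⁶ × 51 × 1700 = 2.306 mm.
Let P be the compressive force at the spring. The tie shortens elastically by PL/(AE) and the spring compresses by P/k; together these equal δ_free.
P [ L/(AE) + 1/k ] = δ_free → P [ 1700/(2025×45×10³) + 1/(50×10³) ] = 2.306.
P = 2.306 / 3.866×10⁻⁵ = 59660 N.

P ≈ 59.7 kN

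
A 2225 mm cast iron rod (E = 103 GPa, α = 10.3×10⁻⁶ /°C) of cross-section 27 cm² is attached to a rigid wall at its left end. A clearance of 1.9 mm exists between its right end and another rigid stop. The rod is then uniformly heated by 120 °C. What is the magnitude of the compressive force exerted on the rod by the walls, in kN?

If the wall were absent the rod would grow by αΔT L = 10.3×10⁻⁶ × 120 × 2225 = 2.75 mm.
The gap closes (δ_free > 1.9 mm) and the wall then resists a further 2.75 − 1.9 = 0.8501 mm of expansion.
Compatibility: PL/(AE) = 0.8501 mm, so σ = P/A = E × (0.8501/2225) = 39.35 MPa.
P = σA = 39.35 × 2700 = 106.3 kN.

P ≈ 106 kN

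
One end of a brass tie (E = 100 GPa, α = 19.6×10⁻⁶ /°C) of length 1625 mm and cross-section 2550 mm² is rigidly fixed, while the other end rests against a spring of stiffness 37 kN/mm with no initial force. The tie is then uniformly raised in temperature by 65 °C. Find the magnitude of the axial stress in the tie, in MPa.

σ ≈ 24.3 MPa (compressive)

Free thermal expansion: δ_free = αΔT L = 19.6×10⁻⁶ × 65 × 1625 = 2.07 mm.
With a force P in the spring, the elastic change of the tie is PL/(AE) and that of the spring is P/k; compatibility requires their sum to equal δ_free.
So P = δ_free / [L/(AE) + 1/k] = 2.07 / [ 1625/(2550×100×10³) + 1/(37×10³) ].
P = 2.07 / 3.34×10⁻⁵ = 61980 N.
σ = P/A = 61980/2550 = 24.31 MPa.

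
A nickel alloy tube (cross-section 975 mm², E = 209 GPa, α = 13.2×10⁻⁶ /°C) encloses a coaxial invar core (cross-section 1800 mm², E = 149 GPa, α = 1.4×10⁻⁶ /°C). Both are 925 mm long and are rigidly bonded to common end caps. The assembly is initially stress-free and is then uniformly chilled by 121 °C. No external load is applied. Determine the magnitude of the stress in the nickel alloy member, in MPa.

Both members must finish at the same length. With the larger α, the nickel alloy tends to over-contract; the plates restrain it, putting the nickel alloy in tension and the invar in compression. With no external load the two internal forces are equal and opposite, magnitude P.
Equating the net (thermal + elastic) strains gives |α₁ − α₂|·ΔT = P·[1/(A₁E₁) + 1/(A₂E₂)].
|α₁ − α₂|·ΔT = 11.8×10⁻⁶ × 121 = 0.001428.
1/(A₁E₁) + 1/(A₂E₂) = 1/(975×209×10³) + 1/(1800×149×10³) = 8.636×10⁻⁹ N⁻¹.
P = 0.001428 / 8.636×10⁻⁹ = 165300 N = 165.3 kN.
σ_{nickel alloy} = P/A₁ = 165300/975 = 169.6 MPa, tensile.

σ ≈ 170 MPa (tensile)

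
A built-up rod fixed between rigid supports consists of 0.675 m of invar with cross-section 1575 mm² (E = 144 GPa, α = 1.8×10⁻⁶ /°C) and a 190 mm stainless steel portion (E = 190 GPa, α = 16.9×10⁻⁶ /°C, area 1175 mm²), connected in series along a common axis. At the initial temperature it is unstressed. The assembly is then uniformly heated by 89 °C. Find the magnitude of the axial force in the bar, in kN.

P ≈ 103 kN (compressive)

With the walls removed the bar would change length by δ_free = Σ αᵢΔT Lᵢ = 1.8×10⁻⁶×89×675 + 16.9×10⁻⁶×89×190 = 0.3939 mm.
The walls prevent any net length change, so an axial force P (same in every segment) develops. Compatibility: P · Σ Lᵢ/(AᵢEᵢ) = δ_free.
The series flexibility is Σ Lᵢ/(AᵢEᵢ) = 675/(1575×144×10³) + 190/(1175×190×10³) = 3.827×10⁻⁶ mm/N.
So P = 0.3939 / 3.827×10⁻⁶ = 102.9 kN, compressive.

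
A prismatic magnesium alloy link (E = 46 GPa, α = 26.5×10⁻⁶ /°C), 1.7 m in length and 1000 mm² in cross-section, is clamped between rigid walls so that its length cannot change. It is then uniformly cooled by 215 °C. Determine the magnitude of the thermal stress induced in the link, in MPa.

σ ≈ 262 MPa (tensile)

Because both ends are immovable the net strain is zero, and the suppressed thermal strain is αΔT = 26.5×10⁻⁶ × 215 = 5697.5×10⁻⁶.
The stress required to suppress this strain is σ = Eε = 46×10³ × 5697.5×10⁻⁶ = 262.1 MPa, tensile since the link is trying to contract.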